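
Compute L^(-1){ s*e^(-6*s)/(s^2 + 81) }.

Heaviside(t - 6)*(cos(9*t - 54))

The factor e^(-6s) signals a time shift by c = 6 (second shifting theorem).
L{cos(9t)} = s/(s^2 + 81), so L^-1{s/(s^2 + 81)} = cos(9*t).
Hence the inverse is u(t - 6) times that function evaluated at t - 6.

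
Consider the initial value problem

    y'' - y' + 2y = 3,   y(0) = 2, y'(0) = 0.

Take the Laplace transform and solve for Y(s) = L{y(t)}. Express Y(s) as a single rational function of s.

Y(s) = (2*s^2 - 2*s + 3)/(s^3 - s^2 + 2*s)

Laplace-transform each side.
Using L{y''} = s^2 Y - s·y(0) - y'(0) and L{y'} = sY - y(0), with y(0) = 2, y'(0) = 0, the left side becomes (s^2 - s + 2)Y - (2*s - 2).
The right side is L{3} = 3/s.
So (s^2 - s + 2)Y = 3/s + (2*s - 2).
Divide through and combine into a single rational function.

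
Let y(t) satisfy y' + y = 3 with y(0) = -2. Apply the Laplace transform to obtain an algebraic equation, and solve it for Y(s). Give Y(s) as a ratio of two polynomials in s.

Y(s) = (-2*s + 3)/(s^2 + s)

Laplace-transform each side.
The derivative rules (L{y'} = sY - y(0) = sY - (-2)) turn the left side into (s + 1)Y - (-2).
The right side is L{3} = 3/s.
So (s + 1)Y = 3/s + (-2).
Divide through and combine into a single rational function.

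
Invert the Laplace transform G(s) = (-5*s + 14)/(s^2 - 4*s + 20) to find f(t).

Complete the square in the denominator: s^2 - 4*s + 20 = (s - 2)^2 + 4^2.
Split the numerator to match: -5*s + 14 = -5·(s - 2) + 1·4.
Invert each term: -5·(s - 2)/((s - 2)^2 + 16) ↔ -5e^(2t)cos(4t); 1·4/((s - 2)^2 + 16) ↔ e^(2t)sin(4t).

f(t) = exp(2*t)*sin(4*t) - 5*exp(2*t)*cos(4*t)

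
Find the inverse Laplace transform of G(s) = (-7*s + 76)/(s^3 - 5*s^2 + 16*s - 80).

Factor the denominator: s^3 - 5*s^2 + 16*s - 80 = (s - 5)*(s^2 + 16).
Partial fraction decomposition gives [1/(s - 5)] + [-s/(s^2 + 16)] + [-12/(s^2 + 16)].
Invert each term: 1/(s - 5) ↔ e^(5t); -1·s/(s^2 + 16) ↔ -cos(4t); -3·4/(s^2 + 16) ↔ -3sin(4t).

exp(5*t) - 3*sin(4*t) - cos(4*t)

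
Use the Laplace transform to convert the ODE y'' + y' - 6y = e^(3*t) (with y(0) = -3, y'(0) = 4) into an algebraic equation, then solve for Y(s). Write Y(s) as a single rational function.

Apply the Laplace transform to the equation.
Using L{y''} = s^2 Y - s·y(0) - y'(0) and L{y'} = sY - y(0), with y(0) = -3, y'(0) = 4, the left side becomes (s^2 + s - 6)Y - (-3*s + 1).
The right side is L{e^(3*t)} = 1/(s - 3).
So (s^2 + s - 6)Y = 1/(s - 3) + (-3*s + 1).
Divide through and combine into a single rational function.

Y(s) = (-3*s^2 + 10*s - 2)/(s^3 - 2*s^2 - 9*s + 18)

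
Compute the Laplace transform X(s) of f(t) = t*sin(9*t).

L{sin(9t)} = 9/(s^2 + 81).
Then apply L{t·g(t)} = -d/ds[G(s)] with G(s) = 9/(s^2 + 81):
differentiating 1 time and applying the sign gives 18*s/(s^2 + 81)^2.

X(s) = 18*s/(s^2 + 81)^2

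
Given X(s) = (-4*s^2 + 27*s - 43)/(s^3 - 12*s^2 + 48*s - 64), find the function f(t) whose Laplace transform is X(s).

f(t) = t^2*exp(4*t)/2 - 5*t*exp(4*t) - 4*exp(4*t)

Factor the denominator: s^3 - 12*s^2 + 48*s - 64 = (s - 4)^3.
Partial fraction decomposition gives [-4/(s - 4)] + [-5/(s - 4)^2] + [(s - 4)^(-3)].
Invert each term: -4/(s - 4) ↔ -4e^(4t); -5/(s - 4)^2 ↔ -5t·e^(4t); 1/(s - 4)^3 ↔ (1/2)t^2·e^(4t).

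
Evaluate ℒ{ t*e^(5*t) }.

(s - 5)^(-2)

L{e^(5t)} = 1/(s - 5).
Then apply L{t·g(t)} = -d/ds[G(s)] with G(s) = 1/(s - 5):
differentiating 1 time and applying the sign gives (s - 5)^(-2).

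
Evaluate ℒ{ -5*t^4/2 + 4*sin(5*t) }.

20/(s^2 + 25) - 60/s^5

The transform is linear, so treat each term independently.
(4)·[L{sin(5t)} = 5/(s^2 + 25)]; (-5/2)·[L{t^4} = 4!/s^5 = 24/s^5].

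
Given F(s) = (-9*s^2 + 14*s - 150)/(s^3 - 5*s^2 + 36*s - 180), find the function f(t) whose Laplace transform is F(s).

f(t) = -5*exp(5*t) - sin(6*t) - 4*cos(6*t)

Factor the denominator: s^3 - 5*s^2 + 36*s - 180 = (s - 5)*(s^2 + 36).
Partial fraction decomposition gives [-5/(s - 5)] + [-4*s/(s^2 + 36)] + [-6/(s^2 + 36)].
Invert each term: -5/(s - 5) ↔ -5e^(5t); -4·s/(s^2 + 36) ↔ -4cos(6t); -1·6/(s^2 + 36) ↔ -sin(6t).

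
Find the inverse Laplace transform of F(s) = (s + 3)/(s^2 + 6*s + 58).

Rewrite the denominator: s^2 + 6*s + 58 = (s + 3)^2 + 49.
The form in (s + 3) signals a first-shifting-theorem factor e^(-3t).
Since L{cos(7t)} = s/(s^2 + 49), the inverse is exp(-3*t)*cos(7*t).

exp(-3*t)*cos(7*t)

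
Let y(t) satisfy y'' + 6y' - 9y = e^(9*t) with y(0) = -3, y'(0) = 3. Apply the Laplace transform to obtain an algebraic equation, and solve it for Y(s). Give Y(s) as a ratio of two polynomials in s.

Laplace-transform each side.
Using L{y''} = s^2 Y - s·y(0) - y'(0) and L{y'} = sY - y(0), with y(0) = -3, y'(0) = 3, the left side becomes (s^2 + 6*s - 9)Y - (-3*s - 15).
The right side is L{e^(9*t)} = 1/(s - 9).
So (s^2 + 6*s - 9)Y = 1/(s - 9) + (-3*s - 15).
Solve for Y(s) and write it as one ratio of polynomials.

Y(s) = (-3*s^2 + 12*s + 136)/(s^3 - 3*s^2 - 63*s + 81)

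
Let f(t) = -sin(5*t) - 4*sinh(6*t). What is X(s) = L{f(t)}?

Apply the Laplace transform termwise.
(-4)·[L{sinh(6t)} = 6/(s^2 - 36)]; (-1)·[L{sin(5t)} = 5/(s^2 + 25)].

X(s) = -5/(s^2 + 25) - 24/(s^2 - 36)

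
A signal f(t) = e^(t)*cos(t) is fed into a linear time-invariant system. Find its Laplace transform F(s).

L{cos(t)} = s/(s^2 + 1).
By the first shifting theorem, multiplying by e^(t) replaces s with s - 1.

F(s) = (s - 1)/((s - 1)^2 + 1)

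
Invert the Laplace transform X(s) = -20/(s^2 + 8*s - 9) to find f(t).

Rewrite the denominator: s^2 + 8*s - 9 = (s + 4)^2 - 25.
The form in (s + 4) signals a first-shifting-theorem factor e^(-4t).
Since L{sinh(5t)} = 5/(s^2 - 25), the inverse is e^(-4*t)*sinh(5*t), scaled by -4.

f(t) = -4*exp(-4*t)*sinh(5*t)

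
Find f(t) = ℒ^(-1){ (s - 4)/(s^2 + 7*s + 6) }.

Factor the denominator: s^2 + 7*s + 6 = (s + 1)*(s + 6).
Partial fraction decomposition gives [-1/(s + 1)] + [2/(s + 6)].
Invert each term: -1/(s + 1) ↔ -e^(-t); 2/(s + 6) ↔ 2e^(-6t).

f(t) = -exp(-t) + 2*exp(-6*t)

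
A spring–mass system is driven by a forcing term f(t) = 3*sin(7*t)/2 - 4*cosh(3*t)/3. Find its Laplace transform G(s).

G(s) = -4*s/(3*(s^2 - 9)) + 21/(2*(s^2 + 49))

Apply the Laplace transform termwise.
(3/2)·[L{sin(7t)} = 7/(s^2 + 49)]; (-4/3)·[L{cosh(3t)} = s/(s^2 - 9)].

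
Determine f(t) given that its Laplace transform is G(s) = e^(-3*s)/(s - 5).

f(t) = Heaviside(t - 3)*(exp(5*t - 15))

The factor e^(-3s) signals a time shift by c = 3 (second shifting theorem).
L{e^(5t)} = 1/(s - 5), so L^-1{1/(s - 5)} = e^(5*t).
Hence the inverse is u(t - 3) times that function evaluated at t - 3.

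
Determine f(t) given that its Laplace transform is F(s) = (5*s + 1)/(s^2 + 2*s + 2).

f(t) = -4*exp(-t)*sin(t) + 5*exp(-t)*cos(t)

Complete the square in the denominator: s^2 + 2*s + 2 = (s + 1)^2 + 1^2.
Split the numerator to match: 5*s + 1 = 5·(s + 1) - 4·1.
Invert each term: 5·(s + 1)/((s + 1)^2 + 1) ↔ 5e^(-t)cos(t); -4·1/((s + 1)^2 + 1) ↔ -4e^(-t)sin(t).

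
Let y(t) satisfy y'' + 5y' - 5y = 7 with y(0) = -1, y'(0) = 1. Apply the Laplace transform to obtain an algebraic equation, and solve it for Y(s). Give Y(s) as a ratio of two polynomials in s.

Y(s) = (-s^2 - 4*s + 7)/(s^3 + 5*s^2 - 5*s)

Transform both sides with L{·}.
Using L{y''} = s^2 Y - s·y(0) - y'(0) and L{y'} = sY - y(0), with y(0) = -1, y'(0) = 1, the left side becomes (s^2 + 5*s - 5)Y - (-s - 4).
The right side is L{7} = 7/s.
So (s^2 + 5*s - 5)Y = 7/s + (-s - 4).
Divide through and combine into a single rational function.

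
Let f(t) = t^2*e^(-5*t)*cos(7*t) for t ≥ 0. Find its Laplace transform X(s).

L{cos(7t)} = s/(s^2 + 49).
Multiplying by e^(-5t) shifts s → s + 5, so L{e^(-5*t)*cos(7*t)} = (s + 5)/((s + 5)^2 + 49).
Then apply L{t^2·g(t)} = (-1)^2 d^2/ds^2[G(s)] with G(s) = (s + 5)/((s + 5)^2 + 49):
differentiating 2 times and applying the sign gives 2*(s + 5)*(s^2 + 10*s - 122)/(s^2 + 10*s + 74)^3.

X(s) = 2*(s + 5)*(s^2 + 10*s - 122)/(s^2 + 10*s + 74)^3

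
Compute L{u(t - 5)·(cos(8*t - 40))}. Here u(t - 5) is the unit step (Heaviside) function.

By the second shifting theorem, L{u(t - c)·g(t - c)} = e^(-cs)·G(s) with c = 5 and G(s) = L{g(t)}.
L{cos(8t)} = s/(s^2 + 64).

s*exp(-5*s)/(s^2 + 64)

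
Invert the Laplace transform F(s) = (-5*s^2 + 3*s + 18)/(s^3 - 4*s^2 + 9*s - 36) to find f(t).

Factor the denominator: s^3 - 4*s^2 + 9*s - 36 = (s - 4)*(s^2 + 9).
Partial fraction decomposition gives [-2/(s - 4)] + [-3*s/(s^2 + 9)] + [-9/(s^2 + 9)].
Invert each term: -2/(s - 4) ↔ -2e^(4t); -3·s/(s^2 + 9) ↔ -3cos(3t); -3·3/(s^2 + 9) ↔ -3sin(3t).

f(t) = -2*exp(4*t) - 3*sin(3*t) - 3*cos(3*t)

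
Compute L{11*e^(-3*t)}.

11/(s + 3)

L{11} = 11/s.
By the first shifting theorem, multiplying by e^(-3t) replaces s with s + 3.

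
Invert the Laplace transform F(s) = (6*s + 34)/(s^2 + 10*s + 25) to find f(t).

f(t) = 4*t*exp(-5*t) + 6*exp(-5*t)

Factor the denominator: s^2 + 10*s + 25 = (s + 5)^2.
Partial fraction decomposition gives [6/(s + 5)] + [4/(s + 5)^2].
Invert each term: 6/(s + 5) ↔ 6e^(-5t); 4/(s + 5)^2 ↔ 4t·e^(-5t).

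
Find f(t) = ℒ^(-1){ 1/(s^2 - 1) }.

f(t) = sinh(t)

Since L{sinh(t)} = 1/(s^2 - 1), the inverse is sinh(t).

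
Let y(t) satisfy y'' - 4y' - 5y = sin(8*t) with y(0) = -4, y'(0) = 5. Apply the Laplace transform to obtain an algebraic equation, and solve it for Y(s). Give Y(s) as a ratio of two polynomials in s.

Y(s) = (-4*s^3 + 21*s^2 - 256*s + 1352)/(s^4 - 4*s^3 + 59*s^2 - 256*s - 320)

Transform both sides with L{·}.
The derivative rules (L{y''} = s^2 Y - s·y(0) - y'(0) and L{y'} = sY - y(0), with y(0) = -4, y'(0) = 5) turn the left side into (s^2 - 4*s - 5)Y - (-4*s + 21).
The right side is L{sin(8*t)} = 8/(s^2 + 64).
So (s^2 - 4*s - 5)Y = 8/(s^2 + 64) + (-4*s + 21).
Isolate Y and clear denominators.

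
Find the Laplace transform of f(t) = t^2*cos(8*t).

2*s*(s^2 - 192)/(s^2 + 64)^3

L{cos(8t)} = s/(s^2 + 64).
Then apply L{t^2·g(t)} = (-1)^2 d^2/ds^2[G(s)] with G(s) = s/(s^2 + 64):
differentiating 2 times and applying the sign gives 2*s*(s^2 - 192)/(s^2 + 64)^3.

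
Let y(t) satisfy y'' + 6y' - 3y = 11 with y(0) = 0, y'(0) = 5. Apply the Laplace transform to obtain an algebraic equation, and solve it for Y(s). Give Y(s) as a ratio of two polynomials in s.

Y(s) = (5*s + 11)/(s^3 + 6*s^2 - 3*s)

Laplace-transform each side.
With L{y''} = s^2 Y - s·y(0) - y'(0) and L{y'} = sY - y(0), with y(0) = 0, y'(0) = 5: the LHS transforms to (s^2 + 6*s - 3)Y - (5).
The right side is L{11} = 11/s.
So (s^2 + 6*s - 3)Y = 11/s + (5).
Divide through and combine into a single rational function.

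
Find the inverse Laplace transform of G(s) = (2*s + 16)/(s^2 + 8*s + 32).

2*exp(-4*t)*sin(4*t) + 2*exp(-4*t)*cos(4*t)

Complete the square in the denominator: s^2 + 8*s + 32 = (s + 4)^2 + 4^2.
Split the numerator to match: 2*s + 16 = 2·(s + 4) + 2·4.
Invert each term: 2·(s + 4)/((s + 4)^2 + 16) ↔ 2e^(-4t)cos(4t); 2·4/((s + 4)^2 + 16) ↔ 2e^(-4t)sin(4t).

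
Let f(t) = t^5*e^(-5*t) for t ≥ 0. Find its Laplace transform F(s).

L{t^5} = 5!/s^6 = 120/s^6.
By the first shifting theorem, multiplying by e^(-5t) replaces s with s + 5.

F(s) = 120/(s + 5)^6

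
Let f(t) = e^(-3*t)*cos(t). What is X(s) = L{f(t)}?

X(s) = (s + 3)/((s + 3)^2 + 1)

L{cos(t)} = s/(s^2 + 1).
By the first shifting theorem, multiplying by e^(-3t) replaces s with s + 3.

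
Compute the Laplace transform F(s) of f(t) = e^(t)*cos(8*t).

L{cos(8t)} = s/(s^2 + 64).
By the first shifting theorem, multiplying by e^(t) replaces s with s - 1.

F(s) = (s - 1)/((s - 1)^2 + 64)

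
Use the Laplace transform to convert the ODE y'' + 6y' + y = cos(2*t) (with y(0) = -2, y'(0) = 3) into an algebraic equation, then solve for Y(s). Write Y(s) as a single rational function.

Apply the Laplace transform to the equation.
With L{y''} = s^2 Y - s·y(0) - y'(0) and L{y'} = sY - y(0), with y(0) = -2, y'(0) = 3: the LHS transforms to (s^2 + 6*s + 1)Y - (-2*s - 9).
The right side is L{cos(2*t)} = s/(s^2 + 4).
So (s^2 + 6*s + 1)Y = s/(s^2 + 4) + (-2*s - 9).
Isolate Y and clear denominators.

Y(s) = (-2*s^3 - 9*s^2 - 7*s - 36)/(s^4 + 6*s^3 + 5*s^2 + 24*s + 4)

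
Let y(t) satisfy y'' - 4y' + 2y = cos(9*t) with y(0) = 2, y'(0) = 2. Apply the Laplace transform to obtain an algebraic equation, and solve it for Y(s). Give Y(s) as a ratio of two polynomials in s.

Transform both sides with L{·}.
The derivative rules (L{y''} = s^2 Y - s·y(0) - y'(0) and L{y'} = sY - y(0), with y(0) = 2, y'(0) = 2) turn the left side into (s^2 - 4*s + 2)Y - (2*s - 6).
The right side is L{cos(9*t)} = s/(s^2 + 81).
So (s^2 - 4*s + 2)Y = s/(s^2 + 81) + (2*s - 6).
Isolate Y and clear denominators.

Y(s) = (2*s^3 - 6*s^2 + 163*s - 486)/(s^4 - 4*s^3 + 83*s^2 - 324*s + 162)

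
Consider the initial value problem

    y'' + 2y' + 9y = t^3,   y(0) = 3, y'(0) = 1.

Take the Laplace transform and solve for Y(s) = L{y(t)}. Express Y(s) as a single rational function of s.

Apply the Laplace transform to the equation.
With L{y''} = s^2 Y - s·y(0) - y'(0) and L{y'} = sY - y(0), with y(0) = 3, y'(0) = 1: the LHS transforms to (s^2 + 2*s + 9)Y - (3*s + 7).
The right side is L{t^3} = 6/s^4.
So (s^2 + 2*s + 9)Y = 6/s^4 + (3*s + 7).
Isolate Y and clear denominators.

Y(s) = (3*s^5 + 7*s^4 + 6)/(s^6 + 2*s^5 + 9*s^4)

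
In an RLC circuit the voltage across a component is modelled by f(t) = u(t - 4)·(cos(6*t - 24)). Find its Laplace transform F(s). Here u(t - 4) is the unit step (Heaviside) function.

By the second shifting theorem, L{u(t - c)·g(t - c)} = e^(-cs)·G(s) with c = 4 and G(s) = L{g(t)}.
L{cos(6t)} = s/(s^2 + 36).

F(s) = s*exp(-4*s)/(s^2 + 36)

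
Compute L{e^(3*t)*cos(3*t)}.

L{cos(3t)} = s/(s^2 + 9).
By the first shifting theorem, multiplying by e^(3t) replaces s with s - 3.

(s - 3)/((s - 3)^2 + 9)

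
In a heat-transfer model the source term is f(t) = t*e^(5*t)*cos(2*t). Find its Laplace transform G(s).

L{cos(2t)} = s/(s^2 + 4).
Multiplying by e^(5t) shifts s → s - 5, so L{e^(5*t)*cos(2*t)} = (s - 5)/((s - 5)^2 + 4).
Then apply L{t·g(t)} = -d/ds[H(s)] with H(s) = (s - 5)/((s - 5)^2 + 4):
differentiating 1 time and applying the sign gives (s - 7)*(s - 3)/(s^2 - 10*s + 29)^2.

G(s) = (s - 7)*(s - 3)/(s^2 - 10*s + 29)^2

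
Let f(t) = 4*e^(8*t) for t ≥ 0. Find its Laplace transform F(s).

F(s) = 4/(s - 8)

L{4} = 4/s.
By the first shifting theorem, multiplying by e^(8t) replaces s with s - 8.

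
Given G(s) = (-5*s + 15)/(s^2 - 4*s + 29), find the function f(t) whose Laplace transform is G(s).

Complete the square in the denominator: s^2 - 4*s + 29 = (s - 2)^2 + 5^2.
Split the numerator to match: -5*s + 15 = -5·(s - 2) + 1·5.
Invert each term: -5·(s - 2)/((s - 2)^2 + 25) ↔ -5e^(2t)cos(5t); 1·5/((s - 2)^2 + 25) ↔ e^(2t)sin(5t).

f(t) = exp(2*t)*sin(5*t) - 5*exp(2*t)*cos(5*t)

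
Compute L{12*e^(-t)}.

L{12} = 12/s.
By the first shifting theorem, multiplying by e^(-t) replaces s with s + 1.

12/(s + 1)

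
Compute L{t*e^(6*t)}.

L{e^(6t)} = 1/(s - 6).
Then apply L{t·g(t)} = -d/ds[G(s)] with G(s) = 1/(s - 6):
differentiating 1 time and applying the sign gives (s - 6)^(-2).

(s - 6)^(-2)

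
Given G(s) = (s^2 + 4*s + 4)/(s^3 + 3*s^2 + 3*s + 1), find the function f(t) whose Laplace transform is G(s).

f(t) = t^2*exp(-t)/2 + 2*t*exp(-t) + exp(-t)

Factor the denominator: s^3 + 3*s^2 + 3*s + 1 = (s + 1)^3.
Partial fraction decomposition gives [1/(s + 1)] + [2/(s + 1)^2] + [(s + 1)^(-3)].
Invert each term: 1/(s + 1) ↔ e^(-t); 2/(s + 1)^2 ↔ 2t·e^(-t); 1/(s + 1)^3 ↔ (1/2)t^2·e^(-t).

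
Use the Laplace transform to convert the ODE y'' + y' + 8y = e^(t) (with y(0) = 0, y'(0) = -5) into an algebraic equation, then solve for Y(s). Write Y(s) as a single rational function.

Y(s) = (-5*s + 6)/(s^3 + 7*s - 8)

Apply the Laplace transform to the equation.
The derivative rules (L{y''} = s^2 Y - s·y(0) - y'(0) and L{y'} = sY - y(0), with y(0) = 0, y'(0) = -5) turn the left side into (s^2 + s + 8)Y - (-5).
The right side is L{e^(t)} = 1/(s - 1).
So (s^2 + s + 8)Y = 1/(s - 1) + (-5).
Solve for Y(s) and write it as one ratio of polynomials.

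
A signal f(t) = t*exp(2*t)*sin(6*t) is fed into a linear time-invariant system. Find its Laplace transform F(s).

L{sin(6t)} = 6/(s^2 + 36).
Multiplying by e^(2t) shifts s → s - 2, so L{exp(2*t)*sin(6*t)} = 6/((s - 2)^2 + 36).
Then apply L{t·g(t)} = -d/ds[G(s)] with G(s) = 6/((s - 2)^2 + 36):
differentiating 1 time and applying the sign gives 12*(s - 2)/(s^2 - 4*s + 40)^2.

F(s) = 12*(s - 2)/(s^2 - 4*s + 40)^2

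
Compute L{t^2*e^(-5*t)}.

L{e^(-5t)} = 1/(s + 5).
Then apply L{t^2·g(t)} = (-1)^2 d^2/ds^2[G(s)] with G(s) = 1/(s + 5):
differentiating 2 times and applying the sign gives 2/(s + 5)^3.

2/(s + 5)^3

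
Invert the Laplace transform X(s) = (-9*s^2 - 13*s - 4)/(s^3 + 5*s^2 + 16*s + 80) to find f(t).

f(t) = 3*sin(4*t) - 5*cos(4*t) - 4*exp(-5*t)

Factor the denominator: s^3 + 5*s^2 + 16*s + 80 = (s + 5)*(s^2 + 16).
Partial fraction decomposition gives [-4/(s + 5)] + [-5*s/(s^2 + 16)] + [12/(s^2 + 16)].
Invert each term: -4/(s + 5) ↔ -4e^(-5t); -5·s/(s^2 + 16) ↔ -5cos(4t); 3·4/(s^2 + 16) ↔ 3sin(4t).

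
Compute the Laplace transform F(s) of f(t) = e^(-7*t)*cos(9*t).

L{cos(9t)} = s/(s^2 + 81).
By the first shifting theorem, multiplying by e^(-7t) replaces s with s + 7.

F(s) = (s + 7)/((s + 7)^2 + 81)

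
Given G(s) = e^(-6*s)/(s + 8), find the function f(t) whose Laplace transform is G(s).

f(t) = Heaviside(t - 6)*(exp(-8*t + 48))

The factor e^(-6s) signals a time shift by c = 6 (second shifting theorem).
L{e^(-8t)} = 1/(s + 8), so L^-1{1/(s + 8)} = e^(-8*t).
Hence the inverse is u(t - 6) times that function evaluated at t - 6.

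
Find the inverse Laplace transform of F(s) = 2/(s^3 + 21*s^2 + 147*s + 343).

Rewrite the denominator: s^3 + 21*s^2 + 147*s + 343 = (s + 7)^3.
The form in (s + 7) signals a first-shifting-theorem factor e^(-7t).
Since L{t^2} = 2!/s^3 = 2/s^3, the inverse is t^2*e^(-7*t).

t^2*exp(-7*t)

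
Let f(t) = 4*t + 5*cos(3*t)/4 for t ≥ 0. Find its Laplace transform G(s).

By linearity of the Laplace transform, transform each term separately.
(4)·[L{t} = 1!/s^2 = 1/s^2]; (5/4)·[L{cos(3t)} = s/(s^2 + 9)].

G(s) = 5*s/(4*(s^2 + 9)) + 4/s^2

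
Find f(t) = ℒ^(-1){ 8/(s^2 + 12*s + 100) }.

Rewrite the denominator: s^2 + 12*s + 100 = (s + 6)^2 + 64.
The form in (s + 6) signals a first-shifting-theorem factor e^(-6t).
Since L{sin(8t)} = 8/(s^2 + 64), the inverse is e^(-6*t)*sin(8*t).

f(t) = exp(-6*t)*sin(8*t)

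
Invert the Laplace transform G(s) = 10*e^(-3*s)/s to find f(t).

f(t) = Heaviside(t - 3)*(10)

The factor e^(-3s) signals a time shift by c = 3 (second shifting theorem).
L{10} = 10/s, so L^-1{10/s} = 10.
Hence the inverse is u(t - 3) times that function evaluated at t - 3.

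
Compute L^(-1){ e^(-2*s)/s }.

The factor e^(-2s) signals a time shift by c = 2 (second shifting theorem).
L{1} = 1/s, so L^-1{1/s} = 1.
Hence the inverse is u(t - 2) times that function evaluated at t - 2.

Heaviside(t - 2)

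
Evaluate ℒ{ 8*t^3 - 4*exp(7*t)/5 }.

By linearity of the Laplace transform, transform each term separately.
(-4/5)·[L{e^(7t)} = 1/(s - 7)]; (8)·[L{t^3} = 3!/s^4 = 6/s^4].

-4/(5*(s - 7)) + 48/s^4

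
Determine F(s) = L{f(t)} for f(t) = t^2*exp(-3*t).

F(s) = 2/(s + 3)^3

L{e^(-3t)} = 1/(s + 3).
Then apply L{t^2·g(t)} = (-1)^2 d^2/ds^2[G(s)] with G(s) = 1/(s + 3):
differentiating 2 times and applying the sign gives 2/(s + 3)^3.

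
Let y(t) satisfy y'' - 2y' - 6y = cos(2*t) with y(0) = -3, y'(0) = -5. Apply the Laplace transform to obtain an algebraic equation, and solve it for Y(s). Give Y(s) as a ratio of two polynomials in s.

Y(s) = (-3*s^3 + s^2 - 11*s + 4)/(s^4 - 2*s^3 - 2*s^2 - 8*s - 24)

Apply the Laplace transform to the equation.
The derivative rules (L{y''} = s^2 Y - s·y(0) - y'(0) and L{y'} = sY - y(0), with y(0) = -3, y'(0) = -5) turn the left side into (s^2 - 2*s - 6)Y - (-3*s + 1).
The right side is L{cos(2*t)} = s/(s^2 + 4).
So (s^2 - 2*s - 6)Y = s/(s^2 + 4) + (-3*s + 1).
Divide through and combine into a single rational function.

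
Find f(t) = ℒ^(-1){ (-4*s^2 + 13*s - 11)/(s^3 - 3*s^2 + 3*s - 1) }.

f(t) = -t^2*exp(t) + 5*t*exp(t) - 4*exp(t)

Factor the denominator: s^3 - 3*s^2 + 3*s - 1 = (s - 1)^3.
Partial fraction decomposition gives [-4/(s - 1)] + [5/(s - 1)^2] + [-2/(s - 1)^3].
Invert each term: -4/(s - 1) ↔ -4e^(t); 5/(s - 1)^2 ↔ 5t·e^(t); -2/(s - 1)^3 ↔ (-1)t^2·e^(t).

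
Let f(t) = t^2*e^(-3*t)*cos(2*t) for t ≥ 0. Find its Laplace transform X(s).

X(s) = 2*(s + 3)*(s^2 + 6*s - 3)/(s^2 + 6*s + 13)^3

L{cos(2t)} = s/(s^2 + 4).
Multiplying by e^(-3t) shifts s → s + 3, so L{e^(-3*t)*cos(2*t)} = (s + 3)/((s + 3)^2 + 4).
Then apply L{t^2·g(t)} = (-1)^2 d^2/ds^2[G(s)] with G(s) = (s + 3)/((s + 3)^2 + 4):
differentiating 2 times and applying the sign gives 2*(s + 3)*(s^2 + 6*s - 3)/(s^2 + 6*s + 13)^3.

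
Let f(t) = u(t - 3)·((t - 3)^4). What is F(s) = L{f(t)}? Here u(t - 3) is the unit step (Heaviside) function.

F(s) = 24*exp(-3*s)/s^5

By the second shifting theorem, L{u(t - c)·g(t - c)} = e^(-cs)·G(s) with c = 3 and G(s) = L{g(t)}.
L{t^4} = 4!/s^5 = 24/s^5.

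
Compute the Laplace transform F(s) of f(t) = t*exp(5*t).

L{t} = 1!/s^2 = 1/s^2.
By the first shifting theorem, multiplying by e^(5t) replaces s with s - 5.

F(s) = (s - 5)^(-2)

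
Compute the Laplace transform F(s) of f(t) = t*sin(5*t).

L{sin(5t)} = 5/(s^2 + 25).
Then apply L{t·g(t)} = -d/ds[G(s)] with G(s) = 5/(s^2 + 25):
differentiating 1 time and applying the sign gives 10*s/(s^2 + 25)^2.

F(s) = 10*s/(s^2 + 25)^2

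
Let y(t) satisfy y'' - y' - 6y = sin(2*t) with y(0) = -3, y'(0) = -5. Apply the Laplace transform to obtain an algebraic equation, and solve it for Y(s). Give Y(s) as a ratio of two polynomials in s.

Transform both sides with L{·}.
Using L{y''} = s^2 Y - s·y(0) - y'(0) and L{y'} = sY - y(0), with y(0) = -3, y'(0) = -5, the left side becomes (s^2 - s - 6)Y - (-3*s - 2).
The right side is L{sin(2*t)} = 2/(s^2 + 4).
So (s^2 - s - 6)Y = 2/(s^2 + 4) + (-3*s - 2).
Solve for Y(s) and write it as one ratio of polynomials.

Y(s) = (-3*s^3 - 2*s^2 - 12*s - 6)/(s^4 - s^3 - 2*s^2 - 4*s - 24)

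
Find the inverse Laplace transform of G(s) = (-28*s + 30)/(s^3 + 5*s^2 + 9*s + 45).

Factor the denominator: s^3 + 5*s^2 + 9*s + 45 = (s + 5)*(s^2 + 9).
Partial fraction decomposition gives [5/(s + 5)] + [-5*s/(s^2 + 9)] + [-3/(s^2 + 9)].
Invert each term: 5/(s + 5) ↔ 5e^(-5t); -5·s/(s^2 + 9) ↔ -5cos(3t); -1·3/(s^2 + 9) ↔ -sin(3t).

-sin(3*t) - 5*cos(3*t) + 5*exp(-5*t)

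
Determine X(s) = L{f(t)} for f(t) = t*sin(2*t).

L{sin(2t)} = 2/(s^2 + 4).
Then apply L{t·g(t)} = -d/ds[G(s)] with G(s) = 2/(s^2 + 4):
differentiating 1 time and applying the sign gives 4*s/(s^2 + 4)^2.

X(s) = 4*s/(s^2 + 4)^2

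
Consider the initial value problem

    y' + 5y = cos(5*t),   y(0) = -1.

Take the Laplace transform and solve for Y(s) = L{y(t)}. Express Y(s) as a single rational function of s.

Y(s) = (-s^2 + s - 25)/(s^3 + 5*s^2 + 25*s + 125)

Apply the Laplace transform to the equation.
The derivative rules (L{y'} = sY - y(0) = sY - (-1)) turn the left side into (s + 5)Y - (-1).
The right side is L{cos(5*t)} = s/(s^2 + 25).
So (s + 5)Y = s/(s^2 + 25) + (-1).
Isolate Y and clear denominators.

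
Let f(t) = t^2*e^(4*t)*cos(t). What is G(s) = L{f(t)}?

L{cos(t)} = s/(s^2 + 1).
Multiplying by e^(4t) shifts s → s - 4, so L{e^(4*t)*cos(t)} = (s - 4)/((s - 4)^2 + 1).
Then apply L{t^2·g(t)} = (-1)^2 d^2/ds^2[H(s)] with H(s) = (s - 4)/((s - 4)^2 + 1):
differentiating 2 times and applying the sign gives 2*(s - 4)*(s^2 - 8*s + 13)/(s^2 - 8*s + 17)^3.

G(s) = 2*(s - 4)*(s^2 - 8*s + 13)/(s^2 - 8*s + 17)^3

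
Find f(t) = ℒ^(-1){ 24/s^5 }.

f(t) = t^4

Since L{t^4} = 4!/s^5 = 24/s^5, the inverse is t^4.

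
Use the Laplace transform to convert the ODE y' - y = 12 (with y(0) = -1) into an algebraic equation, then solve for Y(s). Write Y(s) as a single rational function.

Take the Laplace transform of both sides.
Using L{y'} = sY - y(0) = sY - (-1), the left side becomes (s - 1)Y - (-1).
The right side is L{12} = 12/s.
So (s - 1)Y = 12/s + (-1).
Isolate Y and clear denominators.

Y(s) = (-s + 12)/(s^2 - s)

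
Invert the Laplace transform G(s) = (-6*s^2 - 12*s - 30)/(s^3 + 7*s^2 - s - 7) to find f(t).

f(t) = -3*exp(t) + 2*exp(-t) - 5*exp(-7*t)

Factor the denominator: s^3 + 7*s^2 - s - 7 = (s - 1)*(s + 1)*(s + 7).
Partial fraction decomposition gives [-5/(s + 7)] + [2/(s + 1)] + [-3/(s - 1)].
Invert each term: -5/(s + 7) ↔ -5e^(-7t); 2/(s + 1) ↔ 2e^(-t); -3/(s - 1) ↔ -3e^(t).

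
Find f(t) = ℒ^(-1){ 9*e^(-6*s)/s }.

The factor e^(-6s) signals a time shift by c = 6 (second shifting theorem).
L{9} = 9/s, so L^-1{9/s} = 9.
Hence the inverse is u(t - 6) times that function evaluated at t - 6.

f(t) = Heaviside(t - 6)*(9)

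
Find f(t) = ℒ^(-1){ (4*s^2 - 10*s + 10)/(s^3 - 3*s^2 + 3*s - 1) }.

f(t) = 2*t^2*exp(t) - 2*t*exp(t) + 4*exp(t)

Factor the denominator: s^3 - 3*s^2 + 3*s - 1 = (s - 1)^3.
Partial fraction decomposition gives [4/(s - 1)] + [-2/(s - 1)^2] + [4/(s - 1)^3].
Invert each term: 4/(s - 1) ↔ 4e^(t); -2/(s - 1)^2 ↔ -2t·e^(t); 4/(s - 1)^3 ↔ (2)t^2·e^(t).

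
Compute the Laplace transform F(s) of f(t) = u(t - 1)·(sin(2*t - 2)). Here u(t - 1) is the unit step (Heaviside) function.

By the second shifting theorem, L{u(t - c)·g(t - c)} = e^(-cs)·G(s) with c = 1 and G(s) = L{g(t)}.
L{sin(2t)} = 2/(s^2 + 4).

F(s) = 2*exp(-s)/(s^2 + 4)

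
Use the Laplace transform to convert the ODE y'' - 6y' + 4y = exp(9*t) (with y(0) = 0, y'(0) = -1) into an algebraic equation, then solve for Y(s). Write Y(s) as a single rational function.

Y(s) = (-s + 10)/(s^3 - 15*s^2 + 58*s - 36)

Take the Laplace transform of both sides.
With L{y''} = s^2 Y - s·y(0) - y'(0) and L{y'} = sY - y(0), with y(0) = 0, y'(0) = -1: the LHS transforms to (s^2 - 6*s + 4)Y - (-1).
The right side is L{exp(9*t)} = 1/(s - 9).
So (s^2 - 6*s + 4)Y = 1/(s - 9) + (-1).
Divide through and combine into a single rational function.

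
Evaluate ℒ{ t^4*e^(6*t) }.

L{t^4} = 4!/s^5 = 24/s^5.
By the first shifting theorem, multiplying by e^(6t) replaces s with s - 6.

24/(s - 6)^5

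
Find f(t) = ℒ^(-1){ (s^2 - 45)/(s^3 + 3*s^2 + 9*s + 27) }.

Factor the denominator: s^3 + 3*s^2 + 9*s + 27 = (s + 3)*(s^2 + 9).
Partial fraction decomposition gives [-2/(s + 3)] + [3*s/(s^2 + 9)] + [-9/(s^2 + 9)].
Invert each term: -2/(s + 3) ↔ -2e^(-3t); 3·s/(s^2 + 9) ↔ 3cos(3t); -3·3/(s^2 + 9) ↔ -3sin(3t).

f(t) = -3*sin(3*t) + 3*cos(3*t) - 2*exp(-3*t)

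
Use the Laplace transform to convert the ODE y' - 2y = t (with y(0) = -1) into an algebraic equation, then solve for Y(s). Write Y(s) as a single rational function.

Y(s) = (-s^2 + 1)/(s^3 - 2*s^2)

Laplace-transform each side.
With L{y'} = sY - y(0) = sY - (-1): the LHS transforms to (s - 2)Y - (-1).
The right side is L{t} = s^(-2).
So (s - 2)Y = s^(-2) + (-1).
Divide through and combine into a single rational function.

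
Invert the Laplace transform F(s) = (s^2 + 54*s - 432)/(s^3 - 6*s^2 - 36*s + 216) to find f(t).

f(t) = -6*t*exp(6*t) + 6*exp(6*t) - 5*exp(-6*t)

Factor the denominator: s^3 - 6*s^2 - 36*s + 216 = (s - 6)^2*(s + 6).
Partial fraction decomposition gives [6/(s - 6)] + [-6/(s - 6)^2] + [-5/(s + 6)].
Invert each term: 6/(s - 6) ↔ 6e^(6t); -6/(s - 6)^2 ↔ -6t·e^(6t); -5/(s + 6) ↔ -5e^(-6t).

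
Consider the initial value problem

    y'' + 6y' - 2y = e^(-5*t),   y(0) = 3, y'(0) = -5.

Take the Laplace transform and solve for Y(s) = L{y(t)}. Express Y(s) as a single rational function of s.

Y(s) = (3*s^2 + 28*s + 66)/(s^3 + 11*s^2 + 28*s - 10)

Apply the Laplace transform to the equation.
Using L{y''} = s^2 Y - s·y(0) - y'(0) and L{y'} = sY - y(0), with y(0) = 3, y'(0) = -5, the left side becomes (s^2 + 6*s - 2)Y - (3*s + 13).
The right side is L{e^(-5*t)} = 1/(s + 5).
So (s^2 + 6*s - 2)Y = 1/(s + 5) + (3*s + 13).
Divide through and combine into a single rational function.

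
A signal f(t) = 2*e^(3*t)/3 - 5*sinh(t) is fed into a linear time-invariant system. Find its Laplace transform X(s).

The transform is linear, so treat each term independently.
(2/3)·[L{e^(3t)} = 1/(s - 3)]; (-5)·[L{sinh(t)} = 1/(s^2 - 1)].

X(s) = -5/(s^2 - 1) + 2/(3*(s - 3))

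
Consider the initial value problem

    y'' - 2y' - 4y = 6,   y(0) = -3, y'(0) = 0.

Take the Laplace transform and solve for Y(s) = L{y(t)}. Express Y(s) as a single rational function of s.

Y(s) = (-3*s^2 + 6*s + 6)/(s^3 - 2*s^2 - 4*s)

Apply the Laplace transform to the equation.
Using L{y''} = s^2 Y - s·y(0) - y'(0) and L{y'} = sY - y(0), with y(0) = -3, y'(0) = 0, the left side becomes (s^2 - 2*s - 4)Y - (-3*s + 6).
The right side is L{6} = 6/s.
So (s^2 - 2*s - 4)Y = 6/s + (-3*s + 6).
Divide through and combine into a single rational function.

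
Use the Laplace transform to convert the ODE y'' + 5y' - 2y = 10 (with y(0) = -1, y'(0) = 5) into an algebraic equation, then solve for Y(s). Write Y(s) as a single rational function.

Y(s) = (-s^2 + 10)/(s^3 + 5*s^2 - 2*s)

Laplace-transform each side.
Using L{y''} = s^2 Y - s·y(0) - y'(0) and L{y'} = sY - y(0), with y(0) = -1, y'(0) = 5, the left side becomes (s^2 + 5*s - 2)Y - (-s).
The right side is L{10} = 10/s.
So (s^2 + 5*s - 2)Y = 10/s + (-s).
Solve for Y(s) and write it as one ratio of polynomials.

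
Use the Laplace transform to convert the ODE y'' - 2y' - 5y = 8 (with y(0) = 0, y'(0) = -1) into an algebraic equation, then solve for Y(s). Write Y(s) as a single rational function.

Transform both sides with L{·}.
The derivative rules (L{y''} = s^2 Y - s·y(0) - y'(0) and L{y'} = sY - y(0), with y(0) = 0, y'(0) = -1) turn the left side into (s^2 - 2*s - 5)Y - (-1).
The right side is L{8} = 8/s.
So (s^2 - 2*s - 5)Y = 8/s + (-1).
Divide through and combine into a single rational function.

Y(s) = (-s + 8)/(s^3 - 2*s^2 - 5*s)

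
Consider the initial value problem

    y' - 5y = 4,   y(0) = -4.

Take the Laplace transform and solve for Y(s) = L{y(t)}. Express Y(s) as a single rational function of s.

Y(s) = (-4*s + 4)/(s^2 - 5*s)

Laplace-transform each side.
The derivative rules (L{y'} = sY - y(0) = sY - (-4)) turn the left side into (s - 5)Y - (-4).
The right side is L{4} = 4/s.
So (s - 5)Y = 4/s + (-4).
Isolate Y and clear denominators.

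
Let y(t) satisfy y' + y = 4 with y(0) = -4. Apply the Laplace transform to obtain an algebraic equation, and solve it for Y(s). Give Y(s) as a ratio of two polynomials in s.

Laplace-transform each side.
The derivative rules (L{y'} = sY - y(0) = sY - (-4)) turn the left side into (s + 1)Y - (-4).
The right side is L{4} = 4/s.
So (s + 1)Y = 4/s + (-4).
Divide through and combine into a single rational function.

Y(s) = (-4*s + 4)/(s^2 + s)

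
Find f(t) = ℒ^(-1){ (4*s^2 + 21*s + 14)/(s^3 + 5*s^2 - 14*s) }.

f(t) = 4*exp(2*t) - 1 + exp(-7*t)

Factor the denominator: s^3 + 5*s^2 - 14*s = s*(s - 2)*(s + 7).
Partial fraction decomposition gives [-1/s] + [1/(s + 7)] + [4/(s - 2)].
Invert each term: -1/(s - 0) ↔ -e^(0t); 1/(s + 7) ↔ e^(-7t); 4/(s - 2) ↔ 4e^(2t).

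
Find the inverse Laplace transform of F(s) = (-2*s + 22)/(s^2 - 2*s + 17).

5*exp(t)*sin(4*t) - 2*exp(t)*cos(4*t)

Complete the square in the denominator: s^2 - 2*s + 17 = (s - 1)^2 + 4^2.
Split the numerator to match: -2*s + 22 = -2·(s - 1) + 5·4.
Invert each term: -2·(s - 1)/((s - 1)^2 + 16) ↔ -2e^(t)cos(4t); 5·4/((s - 1)^2 + 16) ↔ 5e^(t)sin(4t).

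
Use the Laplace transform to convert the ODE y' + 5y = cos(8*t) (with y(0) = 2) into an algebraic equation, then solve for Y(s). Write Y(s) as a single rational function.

Y(s) = (2*s^2 + s + 128)/(s^3 + 5*s^2 + 64*s + 320)

Laplace-transform each side.
The derivative rules (L{y'} = sY - y(0) = sY - 2) turn the left side into (s + 5)Y - (2).
The right side is L{cos(8*t)} = s/(s^2 + 64).
So (s + 5)Y = s/(s^2 + 64) + (2).
Divide through and combine into a single rational function.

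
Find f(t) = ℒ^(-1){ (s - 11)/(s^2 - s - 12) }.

Factor the denominator: s^2 - s - 12 = (s - 4)*(s + 3).
Partial fraction decomposition gives [-1/(s - 4)] + [2/(s + 3)].
Invert each term: -1/(s - 4) ↔ -e^(4t); 2/(s + 3) ↔ 2e^(-3t).

f(t) = -exp(4*t) + 2*exp(-3*t)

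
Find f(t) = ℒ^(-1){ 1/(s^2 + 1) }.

Since L{sin(t)} = 1/(s^2 + 1), the inverse is sin(t).

f(t) = sin(t)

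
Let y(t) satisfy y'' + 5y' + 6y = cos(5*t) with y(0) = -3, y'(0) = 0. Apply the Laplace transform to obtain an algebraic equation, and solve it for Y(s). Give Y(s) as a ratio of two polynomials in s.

Y(s) = (-3*s^3 - 15*s^2 - 74*s - 375)/(s^4 + 5*s^3 + 31*s^2 + 125*s + 150)

Apply the Laplace transform to the equation.
With L{y''} = s^2 Y - s·y(0) - y'(0) and L{y'} = sY - y(0), with y(0) = -3, y'(0) = 0: the LHS transforms to (s^2 + 5*s + 6)Y - (-3*s - 15).
The right side is L{cos(5*t)} = s/(s^2 + 25).
So (s^2 + 5*s + 6)Y = s/(s^2 + 25) + (-3*s - 15).
Divide through and combine into a single rational function.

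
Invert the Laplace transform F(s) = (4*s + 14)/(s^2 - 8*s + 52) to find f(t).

Complete the square in the denominator: s^2 - 8*s + 52 = (s - 4)^2 + 6^2.
Split the numerator to match: 4*s + 14 = 4·(s - 4) + 5·6.
Invert each term: 4·(s - 4)/((s - 4)^2 + 36) ↔ 4e^(4t)cos(6t); 5·6/((s - 4)^2 + 36) ↔ 5e^(4t)sin(6t).

f(t) = 5*exp(4*t)*sin(6*t) + 4*exp(4*t)*cos(6*t)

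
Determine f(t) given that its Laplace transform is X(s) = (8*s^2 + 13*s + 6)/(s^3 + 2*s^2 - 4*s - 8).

Factor the denominator: s^3 + 2*s^2 - 4*s - 8 = (s - 2)*(s + 2)^2.
Partial fraction decomposition gives [4/(s + 2)] + [-3/(s + 2)^2] + [4/(s - 2)].
Invert each term: 4/(s + 2) ↔ 4e^(-2t); -3/(s + 2)^2 ↔ -3t·e^(-2t); 4/(s - 2) ↔ 4e^(2t).

f(t) = -3*t*exp(-2*t) + 4*exp(2*t) + 4*exp(-2*t)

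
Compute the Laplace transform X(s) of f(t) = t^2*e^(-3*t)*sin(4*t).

X(s) = 8*(3*s^2 + 18*s + 11)/(s^2 + 6*s + 25)^3

L{sin(4t)} = 4/(s^2 + 16).
Multiplying by e^(-3t) shifts s → s + 3, so L{e^(-3*t)*sin(4*t)} = 4/((s + 3)^2 + 16).
Then apply L{t^2·g(t)} = (-1)^2 d^2/ds^2[G(s)] with G(s) = 4/((s + 3)^2 + 16):
differentiating 2 times and applying the sign gives 8*(3*s^2 + 18*s + 11)/(s^2 + 6*s + 25)^3.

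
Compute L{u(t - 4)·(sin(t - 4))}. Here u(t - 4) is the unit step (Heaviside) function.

By the second shifting theorem, L{u(t - c)·g(t - c)} = e^(-cs)·G(s) with c = 4 and G(s) = L{g(t)}.
L{sin(t)} = 1/(s^2 + 1).

exp(-4*s)/(s^2 + 1)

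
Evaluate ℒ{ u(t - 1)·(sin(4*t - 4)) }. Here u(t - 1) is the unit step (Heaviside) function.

4*exp(-s)/(s^2 + 16)

By the second shifting theorem, L{u(t - c)·g(t - c)} = e^(-cs)·H(s) with c = 1 and H(s) = L{g(t)}.
L{sin(4t)} = 4/(s^2 + 16).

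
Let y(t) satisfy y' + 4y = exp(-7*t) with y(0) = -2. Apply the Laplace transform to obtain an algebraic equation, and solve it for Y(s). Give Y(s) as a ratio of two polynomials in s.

Take the Laplace transform of both sides.
With L{y'} = sY - y(0) = sY - (-2): the LHS transforms to (s + 4)Y - (-2).
The right side is L{exp(-7*t)} = 1/(s + 7).
So (s + 4)Y = 1/(s + 7) + (-2).
Isolate Y and clear denominators.

Y(s) = (-2*s - 13)/(s^2 + 11*s + 28)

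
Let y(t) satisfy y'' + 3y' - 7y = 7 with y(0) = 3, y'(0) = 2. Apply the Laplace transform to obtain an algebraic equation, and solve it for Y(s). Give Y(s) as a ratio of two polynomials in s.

Apply the Laplace transform to the equation.
The derivative rules (L{y''} = s^2 Y - s·y(0) - y'(0) and L{y'} = sY - y(0), with y(0) = 3, y'(0) = 2) turn the left side into (s^2 + 3*s - 7)Y - (3*s + 11).
The right side is L{7} = 7/s.
So (s^2 + 3*s - 7)Y = 7/s + (3*s + 11).
Divide through and combine into a single rational function.

Y(s) = (3*s^2 + 11*s + 7)/(s^3 + 3*s^2 - 7*s)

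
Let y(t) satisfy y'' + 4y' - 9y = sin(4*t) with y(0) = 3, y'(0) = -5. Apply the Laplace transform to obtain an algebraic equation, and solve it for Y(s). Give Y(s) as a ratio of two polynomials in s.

Y(s) = (3*s^3 + 7*s^2 + 48*s + 116)/(s^4 + 4*s^3 + 7*s^2 + 64*s - 144)

Apply the Laplace transform to the equation.
The derivative rules (L{y''} = s^2 Y - s·y(0) - y'(0) and L{y'} = sY - y(0), with y(0) = 3, y'(0) = -5) turn the left side into (s^2 + 4*s - 9)Y - (3*s + 7).
The right side is L{sin(4*t)} = 4/(s^2 + 16).
So (s^2 + 4*s - 9)Y = 4/(s^2 + 16) + (3*s + 7).
Isolate Y and clear denominators.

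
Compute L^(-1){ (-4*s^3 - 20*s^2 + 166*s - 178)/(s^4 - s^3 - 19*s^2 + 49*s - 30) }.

Factor the denominator: s^4 - s^3 - 19*s^2 + 49*s - 30 = (s - 3)*(s - 2)*(s - 1)*(s + 5).
Partial fraction decomposition gives [2/(s - 3)] + [-3/(s - 1)] + [-6/(s - 2)] + [3/(s + 5)].
Invert each term: 2/(s - 3) ↔ 2e^(3t); -3/(s - 1) ↔ -3e^(t); -6/(s - 2) ↔ -6e^(2t); 3/(s + 5) ↔ 3e^(-5t).

2*exp(3*t) - 6*exp(2*t) - 3*exp(t) + 3*exp(-5*t)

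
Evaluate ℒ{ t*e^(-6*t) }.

L{e^(-6t)} = 1/(s + 6).
Then apply L{t·g(t)} = -d/ds[G(s)] with G(s) = 1/(s + 6):
differentiating 1 time and applying the sign gives (s + 6)^(-2).

(s + 6)^(-2)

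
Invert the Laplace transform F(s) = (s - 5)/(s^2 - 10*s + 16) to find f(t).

f(t) = exp(5*t)*cosh(3*t)

Rewrite the denominator: s^2 - 10*s + 16 = (s - 5)^2 - 9.
The form in (s - 5) signals a first-shifting-theorem factor e^(5t).
Since L{cosh(3t)} = s/(s^2 - 9), the inverse is e^(5*t)*cosh(3*t).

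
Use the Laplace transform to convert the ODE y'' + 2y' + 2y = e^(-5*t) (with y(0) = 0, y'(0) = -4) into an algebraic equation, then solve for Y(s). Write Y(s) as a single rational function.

Transform both sides with L{·}.
With L{y''} = s^2 Y - s·y(0) - y'(0) and L{y'} = sY - y(0), with y(0) = 0, y'(0) = -4: the LHS transforms to (s^2 + 2*s + 2)Y - (-4).
The right side is L{e^(-5*t)} = 1/(s + 5).
So (s^2 + 2*s + 2)Y = 1/(s + 5) + (-4).
Divide through and combine into a single rational function.

Y(s) = (-4*s - 19)/(s^3 + 7*s^2 + 12*s + 10)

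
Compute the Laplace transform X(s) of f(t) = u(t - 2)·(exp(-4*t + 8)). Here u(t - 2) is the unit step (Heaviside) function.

X(s) = exp(-2*s)/(s + 4)

By the second shifting theorem, L{u(t - c)·g(t - c)} = e^(-cs)·G(s) with c = 2 and G(s) = L{g(t)}.
L{e^(-4t)} = 1/(s + 4).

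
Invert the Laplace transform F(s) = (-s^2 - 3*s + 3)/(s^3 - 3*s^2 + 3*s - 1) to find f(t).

Factor the denominator: s^3 - 3*s^2 + 3*s - 1 = (s - 1)^3.
Partial fraction decomposition gives [-1/(s - 1)] + [-5/(s - 1)^2] + [-1/(s - 1)^3].
Invert each term: -1/(s - 1) ↔ -e^(t); -5/(s - 1)^2 ↔ -5t·e^(t); -1/(s - 1)^3 ↔ (-1/2)t^2·e^(t).

f(t) = -t^2*exp(t)/2 - 5*t*exp(t) - exp(t)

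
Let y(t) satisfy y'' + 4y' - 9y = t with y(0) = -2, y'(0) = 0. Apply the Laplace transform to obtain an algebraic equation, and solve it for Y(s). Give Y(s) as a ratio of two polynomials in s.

Transform both sides with L{·}.
With L{y''} = s^2 Y - s·y(0) - y'(0) and L{y'} = sY - y(0), with y(0) = -2, y'(0) = 0: the LHS transforms to (s^2 + 4*s - 9)Y - (-2*s - 8).
The right side is L{t} = s^(-2).
So (s^2 + 4*s - 9)Y = s^(-2) + (-2*s - 8).
Divide through and combine into a single rational function.

Y(s) = (-2*s^3 - 8*s^2 + 1)/(s^4 + 4*s^3 - 9*s^2)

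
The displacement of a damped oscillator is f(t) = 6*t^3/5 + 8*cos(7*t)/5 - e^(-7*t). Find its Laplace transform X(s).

The transform is linear, so treat each term independently.
(-1)·[L{e^(-7t)} = 1/(s + 7)]; (8/5)·[L{cos(7t)} = s/(s^2 + 49)]; (6/5)·[L{t^3} = 3!/s^4 = 6/s^4].

X(s) = 8*s/(5*(s^2 + 49)) - 1/(s + 7) + 36/(5*s^4)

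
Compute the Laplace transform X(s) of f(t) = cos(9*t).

X(s) = s/(s^2 + 81)

L{cos(9t)} = s/(s^2 + 81).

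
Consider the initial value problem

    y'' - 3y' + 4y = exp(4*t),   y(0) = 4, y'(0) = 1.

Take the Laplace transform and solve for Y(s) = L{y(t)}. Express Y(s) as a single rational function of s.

Apply the Laplace transform to the equation.
Using L{y''} = s^2 Y - s·y(0) - y'(0) and L{y'} = sY - y(0), with y(0) = 4, y'(0) = 1, the left side becomes (s^2 - 3*s + 4)Y - (4*s - 11).
The right side is L{exp(4*t)} = 1/(s - 4).
So (s^2 - 3*s + 4)Y = 1/(s - 4) + (4*s - 11).
Divide through and combine into a single rational function.

Y(s) = (4*s^2 - 27*s + 45)/(s^3 - 7*s^2 + 16*s - 16)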